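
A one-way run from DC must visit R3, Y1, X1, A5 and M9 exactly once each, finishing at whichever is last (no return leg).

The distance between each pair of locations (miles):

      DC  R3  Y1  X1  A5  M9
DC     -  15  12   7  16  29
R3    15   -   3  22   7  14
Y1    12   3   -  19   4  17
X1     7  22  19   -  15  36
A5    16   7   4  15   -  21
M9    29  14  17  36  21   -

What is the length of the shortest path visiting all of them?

Shortest open route: 43 miles.

There are 5! = 120 possible orderings.
DC→R3→Y1→X1→A5→M9: 15+3+19+15+21 = 73
DC→R3→Y1→X1→M9→A5: 15+3+19+36+21 = 94
DC→R3→Y1→A5→X1→M9: 15+3+4+15+36 = 73
DC→R3→Y1→A5→M9→X1: 15+3+4+21+36 = 79
DC→R3→Y1→M9→X1→A5: 15+3+17+36+15 = 86
DC→R3→Y1→M9→A5→X1: 15+3+17+21+15 = 71
DC→R3→X1→Y1→A5→M9: 15+22+19+4+21 = 81
DC→R3→X1→Y1→M9→A5: 15+22+19+17+21 = 94
DC→R3→X1→A5→Y1→M9: 15+22+15+4+17 = 73
DC→R3→X1→A5→M9→Y1: 15+22+15+21+17 = 90
DC→R3→X1→M9→Y1→A5: 15+22+36+17+4 = 94
DC→R3→X1→M9→A5→Y1: 15+22+36+21+4 = 98
DC→R3→A5→Y1→X1→M9: 15+7+4+19+36 = 81
DC→R3→A5→Y1→M9→X1: 15+7+4+17+36 = 79
… (106 more)
DC→X1→A5→Y1→R3→M9: 7+15+4+3+14 = 43  ← best
The minimum is 43.
One shortest path: DC → X1 → A5 → Y1 → R3 → M9.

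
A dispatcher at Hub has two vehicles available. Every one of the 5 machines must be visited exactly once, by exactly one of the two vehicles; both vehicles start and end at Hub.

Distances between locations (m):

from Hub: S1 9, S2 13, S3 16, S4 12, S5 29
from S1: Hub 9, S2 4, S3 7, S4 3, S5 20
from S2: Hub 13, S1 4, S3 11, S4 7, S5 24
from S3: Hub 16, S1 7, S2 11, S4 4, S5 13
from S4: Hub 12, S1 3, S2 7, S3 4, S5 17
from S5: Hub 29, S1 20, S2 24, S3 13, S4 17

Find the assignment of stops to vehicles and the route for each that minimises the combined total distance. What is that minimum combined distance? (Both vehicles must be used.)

Check every non-empty split of the stops between the two vehicles; for each half take its own optimal tour:
  {S1} + {S2, S3, S4, S5}: 18 + 66 = 84
  {S2} + {S1, S3, S4, S5}: 26 + 58 = 84
  {S1, S2} + {S3, S4, S5}: 26 + 58 = 84
  {S3} + {S1, S2, S4, S5}: 32 + 66 = 98
  {S1, S3} + {S2, S4, S5}: 32 + 66 = 98
  {S2, S3} + {S1, S4, S5}: 40 + 58 = 98
  … (15 splits in total)
Best: vehicle 1 Hub → S1 → Hub = 18; vehicle 2 Hub → S2 → S3 → S5 → S4 → Hub = 66; combined 84.

84 m — the smallest possible combined total.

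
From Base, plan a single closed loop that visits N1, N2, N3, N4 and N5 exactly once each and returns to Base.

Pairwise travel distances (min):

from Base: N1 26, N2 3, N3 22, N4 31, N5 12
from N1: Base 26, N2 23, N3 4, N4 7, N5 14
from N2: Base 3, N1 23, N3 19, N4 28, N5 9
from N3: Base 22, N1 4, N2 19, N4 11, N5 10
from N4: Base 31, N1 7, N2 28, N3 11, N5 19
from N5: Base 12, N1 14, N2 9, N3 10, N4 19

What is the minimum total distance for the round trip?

Minimum total distance: 64 min.

With 5 stops there are 5!/2 = 60 distinct round trips (a route and its reverse cost the same).
Base → N1 → N2 → N3 → N4 → N5 → Base: 26+23+19+11+19+12 = 110
Base → N1 → N2 → N3 → N5 → N4 → Base: 26+23+19+10+19+31 = 128
Base → N1 → N2 → N4 → N3 → N5 → Base: 26+23+28+11+10+12 = 110
Base → N1 → N2 → N4 → N5 → N3 → Base: 26+23+28+19+10+22 = 128
Base → N1 → N2 → N5 → N3 → N4 → Base: 26+23+9+10+11+31 = 110
Base → N1 → N2 → N5 → N4 → N3 → Base: 26+23+9+19+11+22 = 110
Base → N1 → N3 → N2 → N4 → N5 → Base: 26+4+19+28+19+12 = 108
Base → N1 → N3 → N2 → N5 → N4 → Base: 26+4+19+9+19+31 = 108
Base → N1 → N3 → N4 → N2 → N5 → Base: 26+4+11+28+9+12 = 90
Base → N1 → N3 → N4 → N5 → N2 → Base: 26+4+11+19+9+3 = 72
Base → N1 → N3 → N5 → N2 → N4 → Base: 26+4+10+9+28+31 = 108
Base → N1 → N3 → N5 → N4 → N2 → Base: 26+4+10+19+28+3 = 90
Base → N1 → N4 → N2 → N3 → N5 → Base: 26+7+28+19+10+12 = 102
Base → N1 → N4 → N2 → N5 → N3 → Base: 26+7+28+9+10+22 = 102
… (46 more)
Base → N2 → N3 → N1 → N4 → N5 → Base: 3+19+4+7+19+12 = 64  ← best
The minimum is 64.
One optimal route: Base → N2 → N3 → N1 → N4 → N5 → Base (or its reverse).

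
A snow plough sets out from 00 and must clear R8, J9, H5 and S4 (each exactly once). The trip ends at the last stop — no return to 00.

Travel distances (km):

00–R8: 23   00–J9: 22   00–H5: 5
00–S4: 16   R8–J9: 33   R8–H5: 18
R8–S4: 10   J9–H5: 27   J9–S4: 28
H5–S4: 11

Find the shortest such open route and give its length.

There are 4! = 24 possible orderings.
00 → R8 → J9 → H5 → S4: 23+33+27+11 = 94
00 → R8 → J9 → S4 → H5: 23+33+28+11 = 95
00 → R8 → H5 → J9 → S4: 23+18+27+28 = 96
00 → R8 → H5 → S4 → J9: 23+18+11+28 = 80
00 → R8 → S4 → J9 → H5: 23+10+28+27 = 88
00 → R8 → S4 → H5 → J9: 23+10+11+27 = 71
00 → J9 → R8 → H5 → S4: 22+33+18+11 = 84
00 → J9 → R8 → S4 → H5: 22+33+10+11 = 76
00 → J9 → H5 → R8 → S4: 22+27+18+10 = 77
00 → J9 → H5 → S4 → R8: 22+27+11+10 = 70
00 → J9 → S4 → R8 → H5: 22+28+10+18 = 78
00 → J9 → S4 → H5 → R8: 22+28+11+18 = 79
00 → H5 → R8 → J9 → S4: 5+18+33+28 = 84
00 → H5 → R8 → S4 → J9: 5+18+10+28 = 61
… (10 more)
00 → H5 → S4 → R8 → J9: 5+11+10+33 = 59  ← best
The minimum is 59.
One shortest path: 00 → H5 → S4 → R8 → J9.

59 km — the minimum one-way total.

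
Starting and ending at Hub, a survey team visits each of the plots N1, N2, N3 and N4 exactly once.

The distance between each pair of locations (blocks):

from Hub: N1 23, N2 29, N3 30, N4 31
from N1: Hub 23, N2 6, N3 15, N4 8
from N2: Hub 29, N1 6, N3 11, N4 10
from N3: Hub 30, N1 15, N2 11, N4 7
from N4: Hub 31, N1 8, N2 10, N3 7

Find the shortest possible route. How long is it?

Shortest round trip = 76 blocks.

Hub → N1 → N2 → N3 → N4 → Hub: 23+6+11+7+31 = 78
Hub → N1 → N2 → N4 → N3 → Hub: 23+6+10+7+30 = 76
Hub → N1 → N3 → N2 → N4 → Hub: 23+15+11+10+31 = 90
Hub → N1 → N3 → N4 → N2 → Hub: 23+15+7+10+29 = 84
Hub → N1 → N4 → N2 → N3 → Hub: 23+8+10+11+30 = 82
Hub → N1 → N4 → N3 → N2 → Hub: 23+8+7+11+29 = 78
Hub → N2 → N1 → N3 → N4 → Hub: 29+6+15+7+31 = 88
Hub → N2 → N1 → N4 → N3 → Hub: 29+6+8+7+30 = 80
Hub → N2 → N3 → N1 → N4 → Hub: 29+11+15+8+31 = 94
Hub → N2 → N4 → N1 → N3 → Hub: 29+10+8+15+30 = 92
Hub → N3 → N1 → N2 → N4 → Hub: 30+15+6+10+31 = 92
Hub → N3 → N2 → N1 → N4 → Hub: 30+11+6+8+31 = 86
The minimum is 76.
One optimal route: Hub → N1 → N2 → N4 → N3 → Hub (or its reverse).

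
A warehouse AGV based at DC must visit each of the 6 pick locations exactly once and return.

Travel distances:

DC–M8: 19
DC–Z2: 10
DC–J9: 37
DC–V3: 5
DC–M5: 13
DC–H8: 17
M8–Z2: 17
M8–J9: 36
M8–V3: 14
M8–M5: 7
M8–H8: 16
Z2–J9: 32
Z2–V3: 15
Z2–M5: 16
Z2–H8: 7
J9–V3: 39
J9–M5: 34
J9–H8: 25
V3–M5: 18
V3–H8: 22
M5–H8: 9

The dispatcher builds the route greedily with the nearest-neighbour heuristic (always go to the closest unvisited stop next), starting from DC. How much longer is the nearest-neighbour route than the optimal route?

From DC: V3=5, Z2=10, M5=13, H8=17, M8=19, J9=37 → choose V3 (5).
From V3: M8=14, Z2=15, M5=18, H8=22, J9=39 → choose M8 (14).
From M8: M5=7, H8=16, Z2=17, J9=36 → choose M5 (7).
From M5: H8=9, Z2=16, J9=34 → choose H8 (9).
From H8: Z2=7, J9=25 → choose Z2 (7).
From Z2: J9=32 → choose J9 (32).
NN route DC → V3 → M8 → M5 → H8 → Z2 → J9 → DC costs 111.
Optimal: DC → Z2 → J9 → H8 → M5 → M8 → V3 → DC costs 102 (by enumerating all 360 distinct tours).
Excess = 111 − 102 = 9.

Excess over optimum: 9.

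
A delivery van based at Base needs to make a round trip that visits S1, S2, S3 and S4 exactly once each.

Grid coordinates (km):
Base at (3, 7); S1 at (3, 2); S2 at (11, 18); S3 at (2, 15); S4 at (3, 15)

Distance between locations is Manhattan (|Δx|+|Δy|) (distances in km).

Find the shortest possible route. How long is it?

Minimum total distance: 50 km.

There are 12 distinct closed tours to check (reversals are equivalent).
Base → S1 → S2 → S3 → S4 → Base: 5+24+12+1+8 = 50
Base → S1 → S2 → S4 → S3 → Base: 5+24+11+1+9 = 50
Base → S1 → S3 → S2 → S4 → Base: 5+14+12+11+8 = 50
Base → S1 → S3 → S4 → S2 → Base: 5+14+1+11+19 = 50
Base → S1 → S4 → S2 → S3 → Base: 5+13+11+12+9 = 50
Base → S1 → S4 → S3 → S2 → Base: 5+13+1+12+19 = 50
Base → S2 → S1 → S3 → S4 → Base: 19+24+14+1+8 = 66
Base → S2 → S1 → S4 → S3 → Base: 19+24+13+1+9 = 66
Base → S2 → S3 → S1 → S4 → Base: 19+12+14+13+8 = 66
Base → S2 → S4 → S1 → S3 → Base: 19+11+13+14+9 = 66
Base → S3 → S1 → S2 → S4 → Base: 9+14+24+11+8 = 66
Base → S3 → S2 → S1 → S4 → Base: 9+12+24+13+8 = 66
The minimum is 50.
One optimal route: Base → S1 → S2 → S3 → S4 → Base (or its reverse).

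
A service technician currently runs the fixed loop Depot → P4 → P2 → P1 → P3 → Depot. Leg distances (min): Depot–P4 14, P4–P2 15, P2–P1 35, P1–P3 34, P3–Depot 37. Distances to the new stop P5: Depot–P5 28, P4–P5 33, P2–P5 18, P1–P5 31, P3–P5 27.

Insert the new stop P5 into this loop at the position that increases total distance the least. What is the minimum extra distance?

Insertion cost between consecutive stops i–j is d(i,P5) + d(P5,j) − d(i,j):
  between Depot and P4: 28 + 33 − 14 = 47
  between P4 and P2: 33 + 18 − 15 = 36
  between P2 and P1: 18 + 31 − 35 = 14
  between P1 and P3: 31 + 27 − 34 = 24
  between P3 and Depot: 27 + 28 − 37 = 18
Cheapest insertion is between P2 and P1, adding 14.
New total = 135 + 14 = 149.

+14 min — insert P5 between P2 and P1.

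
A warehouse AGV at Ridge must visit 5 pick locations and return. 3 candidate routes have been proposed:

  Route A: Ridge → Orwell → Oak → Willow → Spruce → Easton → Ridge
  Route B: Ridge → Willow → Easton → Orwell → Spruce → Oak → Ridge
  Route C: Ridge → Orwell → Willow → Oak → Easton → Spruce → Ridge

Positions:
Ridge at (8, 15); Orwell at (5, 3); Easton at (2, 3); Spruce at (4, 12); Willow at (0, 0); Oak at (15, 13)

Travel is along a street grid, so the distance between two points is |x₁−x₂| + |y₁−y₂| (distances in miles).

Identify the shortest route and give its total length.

Route A: 15 + 20 + 28 + 16 + 11 + 18 = 108
Route B: 23 + 5 + 3 + 10 + 12 + 9 = 62
Route C: 15 + 8 + 28 + 23 + 11 + 7 = 92

62 miles — Route B is the shortest.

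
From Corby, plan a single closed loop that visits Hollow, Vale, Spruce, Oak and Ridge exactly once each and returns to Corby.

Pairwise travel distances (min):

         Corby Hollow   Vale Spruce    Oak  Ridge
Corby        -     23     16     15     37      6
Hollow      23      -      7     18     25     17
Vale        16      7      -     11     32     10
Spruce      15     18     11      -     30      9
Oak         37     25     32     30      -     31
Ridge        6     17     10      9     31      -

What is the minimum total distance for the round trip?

Minimum total distance: 93 min.

With 5 stops there are 5!/2 = 60 distinct round trips (a route and its reverse cost the same).
Corby→Hollow→Vale→Spruce→Oak→Ridge→Corby: 23+7+11+30+31+6 = 108
Corby→Hollow→Vale→Spruce→Ridge→Oak→Corby: 23+7+11+9+31+37 = 118
Corby→Hollow→Vale→Oak→Spruce→Ridge→Corby: 23+7+32+30+9+6 = 107
Corby→Hollow→Vale→Oak→Ridge→Spruce→Corby: 23+7+32+31+9+15 = 117
Corby→Hollow→Vale→Ridge→Spruce→Oak→Corby: 23+7+10+9+30+37 = 116
Corby→Hollow→Vale→Ridge→Oak→Spruce→Corby: 23+7+10+31+30+15 = 116
Corby→Hollow→Spruce→Vale→Oak→Ridge→Corby: 23+18+11+32+31+6 = 121
Corby→Hollow→Spruce→Vale→Ridge→Oak→Corby: 23+18+11+10+31+37 = 130
Corby→Hollow→Spruce→Oak→Vale→Ridge→Corby: 23+18+30+32+10+6 = 119
Corby→Hollow→Spruce→Oak→Ridge→Vale→Corby: 23+18+30+31+10+16 = 128
Corby→Hollow→Spruce→Ridge→Vale→Oak→Corby: 23+18+9+10+32+37 = 129
Corby→Hollow→Spruce→Ridge→Oak→Vale→Corby: 23+18+9+31+32+16 = 129
Corby→Hollow→Oak→Vale→Spruce→Ridge→Corby: 23+25+32+11+9+6 = 106
Corby→Hollow→Oak→Vale→Ridge→Spruce→Corby: 23+25+32+10+9+15 = 114
… (46 more)
Corby→Vale→Hollow→Oak→Spruce→Ridge→Corby: 16+7+25+30+9+6 = 93  ← best
The minimum is 93.
One optimal route: Corby → Vale → Hollow → Oak → Spruce → Ridge → Corby (or its reverse).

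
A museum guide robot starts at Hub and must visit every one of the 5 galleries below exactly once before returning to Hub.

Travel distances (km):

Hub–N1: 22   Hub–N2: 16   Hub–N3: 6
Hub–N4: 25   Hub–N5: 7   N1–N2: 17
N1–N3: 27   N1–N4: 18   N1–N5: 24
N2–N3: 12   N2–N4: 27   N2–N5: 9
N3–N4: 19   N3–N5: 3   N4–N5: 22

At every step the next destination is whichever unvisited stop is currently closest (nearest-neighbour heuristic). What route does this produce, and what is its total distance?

From Hub: distances to unvisited — N3=6, N5=7, N2=16, N1=22, N4=25. Nearest is N3 (6).
From N3: distances to unvisited — N5=3, N2=12, N4=19, N1=27. Nearest is N5 (3).
From N5: distances to unvisited — N2=9, N4=22, N1=24. Nearest is N2 (9).
From N2: distances to unvisited — N1=17, N4=27. Nearest is N1 (17).
From N1: distances to unvisited — N4=18. Nearest is N4 (18).
Return N4→Hub: 25.
Total = 6 + 3 + 9 + 17 + 18 + 25 = 78.

Nearest-neighbour total = 78 km; route Hub → N3 → N5 → N2 → N1 → N4 → Hub.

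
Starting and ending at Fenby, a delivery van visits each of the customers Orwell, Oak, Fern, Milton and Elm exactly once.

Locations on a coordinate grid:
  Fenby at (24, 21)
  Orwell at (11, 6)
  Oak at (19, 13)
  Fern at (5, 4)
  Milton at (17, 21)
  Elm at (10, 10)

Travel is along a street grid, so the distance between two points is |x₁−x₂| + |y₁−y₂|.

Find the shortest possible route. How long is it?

There are 60 distinct closed tours to check (reversals are equivalent).
Fenby-Orwell-Oak-Fern-Milton-Elm-Fenby: 28+15+23+29+18+25 = 138
Fenby-Orwell-Oak-Fern-Elm-Milton-Fenby: 28+15+23+11+18+7 = 102
Fenby-Orwell-Oak-Milton-Fern-Elm-Fenby: 28+15+10+29+11+25 = 118
Fenby-Orwell-Oak-Milton-Elm-Fern-Fenby: 28+15+10+18+11+36 = 118
Fenby-Orwell-Oak-Elm-Fern-Milton-Fenby: 28+15+12+11+29+7 = 102
Fenby-Orwell-Oak-Elm-Milton-Fern-Fenby: 28+15+12+18+29+36 = 138
Fenby-Orwell-Fern-Oak-Milton-Elm-Fenby: 28+8+23+10+18+25 = 112
Fenby-Orwell-Fern-Oak-Elm-Milton-Fenby: 28+8+23+12+18+7 = 96
Fenby-Orwell-Fern-Milton-Oak-Elm-Fenby: 28+8+29+10+12+25 = 112
Fenby-Orwell-Fern-Milton-Elm-Oak-Fenby: 28+8+29+18+12+13 = 108
Fenby-Orwell-Fern-Elm-Oak-Milton-Fenby: 28+8+11+12+10+7 = 76
Fenby-Orwell-Fern-Elm-Milton-Oak-Fenby: 28+8+11+18+10+13 = 88
Fenby-Orwell-Milton-Oak-Fern-Elm-Fenby: 28+21+10+23+11+25 = 118
Fenby-Orwell-Milton-Oak-Elm-Fern-Fenby: 28+21+10+12+11+36 = 118
… (46 more)
Fenby-Oak-Orwell-Fern-Elm-Milton-Fenby: 13+15+8+11+18+7 = 72  ← best
The minimum is 72.
One optimal route: Fenby → Oak → Orwell → Fern → Elm → Milton → Fenby (or its reverse).

Minimum total distance: 72.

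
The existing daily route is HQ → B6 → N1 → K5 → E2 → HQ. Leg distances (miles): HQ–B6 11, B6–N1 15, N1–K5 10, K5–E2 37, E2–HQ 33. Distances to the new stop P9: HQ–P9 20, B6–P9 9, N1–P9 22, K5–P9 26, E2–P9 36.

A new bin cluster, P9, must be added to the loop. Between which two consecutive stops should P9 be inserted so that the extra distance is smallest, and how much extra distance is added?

Insertion cost between consecutive stops i–j is d(i,P9) + d(P9,j) − d(i,j):
  between HQ and B6: 20 + 9 − 11 = 18
  between B6 and N1: 9 + 22 − 15 = 16
  between N1 and K5: 22 + 26 − 10 = 38
  between K5 and E2: 26 + 36 − 37 = 25
  between E2 and HQ: 36 + 20 − 33 = 23
Cheapest insertion is between B6 and N1, adding 16.
New total = 106 + 16 = 122.

Minimum extra distance: 16 miles, inserting P9 between B6 and N1.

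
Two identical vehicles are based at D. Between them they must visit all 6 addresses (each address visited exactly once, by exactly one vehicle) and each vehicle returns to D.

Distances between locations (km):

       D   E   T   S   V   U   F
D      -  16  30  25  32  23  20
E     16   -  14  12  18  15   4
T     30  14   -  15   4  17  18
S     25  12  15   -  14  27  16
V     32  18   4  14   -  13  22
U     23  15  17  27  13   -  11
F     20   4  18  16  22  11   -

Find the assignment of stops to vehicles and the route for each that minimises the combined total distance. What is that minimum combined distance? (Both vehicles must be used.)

Check every non-empty split of the stops between the two vehicles; for each half take its own optimal tour:
  {E} + {T, S, V, U, F}: 32 + 88 = 120
  {T} + {E, S, V, U, F}: 60 + 83 = 143
  {E, T} + {S, V, U, F}: 60 + 83 = 143
  {S} + {E, T, V, U, F}: 50 + 78 = 128
  {E, S} + {T, V, U, F}: 53 + 78 = 131
  {T, S} + {E, V, U, F}: 70 + 76 = 146
  … (31 splits in total)
Best: vehicle 1 D → E → D = 32; vehicle 2 D → S → T → V → U → F → D = 88; combined 120.

120 km — the smallest possible combined total.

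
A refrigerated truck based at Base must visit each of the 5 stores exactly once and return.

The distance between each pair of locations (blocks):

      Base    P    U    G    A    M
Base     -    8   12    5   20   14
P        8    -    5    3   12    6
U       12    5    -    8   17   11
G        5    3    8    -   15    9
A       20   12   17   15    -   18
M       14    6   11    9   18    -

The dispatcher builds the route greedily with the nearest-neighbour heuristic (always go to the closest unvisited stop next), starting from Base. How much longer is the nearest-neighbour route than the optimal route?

Base: G=5, P=8, U=12, M=14, A=20 ⇒ G
G: P=3, U=8, M=9, A=15 ⇒ P
P: U=5, M=6, A=12 ⇒ U
U: M=11, A=17 ⇒ M
M: A=18 ⇒ A
NN route Base → G → P → U → M → A → Base costs 62.
Optimal: Base → U → P → A → M → G → Base costs 61 (by enumerating all 60 distinct tours).
Excess = 62 − 61 = 1.

1 blocks longer than the optimal tour.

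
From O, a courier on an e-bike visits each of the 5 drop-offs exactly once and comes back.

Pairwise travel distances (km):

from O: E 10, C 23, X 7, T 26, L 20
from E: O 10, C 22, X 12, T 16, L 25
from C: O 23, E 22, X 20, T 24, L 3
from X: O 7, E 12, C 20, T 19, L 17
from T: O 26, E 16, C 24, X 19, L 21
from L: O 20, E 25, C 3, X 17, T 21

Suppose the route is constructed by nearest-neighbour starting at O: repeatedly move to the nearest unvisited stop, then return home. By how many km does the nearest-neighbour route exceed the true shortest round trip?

The nearest-neighbour route is 5 km longer than optimal.

O: X=7, E=10, L=20, C=23, T=26 ⇒ X
X: E=12, L=17, T=19, C=20 ⇒ E
E: T=16, C=22, L=25 ⇒ T
T: L=21, C=24 ⇒ L
L: C=3 ⇒ C
NN route O → X → E → T → L → C → O costs 82.
Optimal: O → E → T → C → L → X → O costs 77 (by enumerating all 60 distinct tours).
Excess = 82 − 77 = 5.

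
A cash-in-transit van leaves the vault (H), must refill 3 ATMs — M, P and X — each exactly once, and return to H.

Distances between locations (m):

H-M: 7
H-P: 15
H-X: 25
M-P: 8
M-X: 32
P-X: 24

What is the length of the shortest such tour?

Shortest round trip = 64 m.

With 3 stops there are 3!/2 = 3 distinct round trips (a route and its reverse cost the same).
H-M-P-X-H: 7+8+24+25 = 64
H-M-X-P-H: 7+32+24+15 = 78
H-P-M-X-H: 15+8+32+25 = 80
The minimum is 64.
One optimal route: H → M → P → X → H (or its reverse).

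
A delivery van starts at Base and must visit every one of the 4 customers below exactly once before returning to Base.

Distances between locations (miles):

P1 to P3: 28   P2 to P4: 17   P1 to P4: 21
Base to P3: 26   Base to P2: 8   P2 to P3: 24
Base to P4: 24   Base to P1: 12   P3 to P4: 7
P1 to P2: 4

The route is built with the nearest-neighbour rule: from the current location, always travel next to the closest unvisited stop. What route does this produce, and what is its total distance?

From Base: distances to unvisited — P2=8, P1=12, P4=24, P3=26. Nearest is P2 (8).
From P2: distances to unvisited — P1=4, P4=17, P3=24. Nearest is P1 (4).
From P1: distances to unvisited — P4=21, P3=28. Nearest is P4 (21).
From P4: distances to unvisited — P3=7. Nearest is P3 (7).
Return P3→Base: 26.
Total = 8 + 4 + 21 + 7 + 26 = 66.

Total distance 66 miles via the nearest-neighbour route Base → P2 → P1 → P4 → P3 → Base.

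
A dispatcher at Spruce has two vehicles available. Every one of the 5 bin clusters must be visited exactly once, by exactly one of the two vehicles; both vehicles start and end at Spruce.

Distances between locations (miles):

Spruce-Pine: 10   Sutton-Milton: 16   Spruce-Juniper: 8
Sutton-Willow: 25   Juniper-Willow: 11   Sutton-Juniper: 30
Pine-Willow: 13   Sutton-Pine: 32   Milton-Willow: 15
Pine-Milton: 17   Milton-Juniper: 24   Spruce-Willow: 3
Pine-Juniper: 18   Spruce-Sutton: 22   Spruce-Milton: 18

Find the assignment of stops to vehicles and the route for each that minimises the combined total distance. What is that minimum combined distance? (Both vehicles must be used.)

Minimum combined distance: 87 miles.

Check every non-empty split of the stops between the two vehicles; for each half take its own optimal tour:
  {Sutton} + {Pine, Milton, Juniper, Willow}: 44 + 61 = 105
  {Pine} + {Sutton, Milton, Juniper, Willow}: 20 + 72 = 92
  {Sutton, Pine} + {Milton, Juniper, Willow}: 64 + 50 = 114
  {Milton} + {Sutton, Pine, Juniper, Willow}: 36 + 86 = 122
  {Sutton, Milton} + {Pine, Juniper, Willow}: 56 + 42 = 98
  {Pine, Milton} + {Sutton, Juniper, Willow}: 45 + 66 = 111
  … (15 splits in total)
  {Sutton, Pine, Milton} + {Juniper, Willow}: 65 + 22 = 87  ← best
Best: vehicle 1 Spruce → Sutton → Milton → Pine → Spruce = 65; vehicle 2 Spruce → Juniper → Willow → Spruce = 22; combined 87.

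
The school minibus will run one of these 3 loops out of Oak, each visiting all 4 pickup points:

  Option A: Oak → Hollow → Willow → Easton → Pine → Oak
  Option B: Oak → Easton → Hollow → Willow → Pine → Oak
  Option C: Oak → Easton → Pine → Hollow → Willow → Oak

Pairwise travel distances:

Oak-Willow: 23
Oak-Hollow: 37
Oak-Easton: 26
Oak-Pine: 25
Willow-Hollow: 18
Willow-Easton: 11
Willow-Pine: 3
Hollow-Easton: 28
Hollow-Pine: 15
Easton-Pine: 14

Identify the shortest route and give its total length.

96 — Option C is the shortest.

Option A: 37 + 18 + 11 + 14 + 25 = 105
Option B: 26 + 28 + 18 + 3 + 25 = 100
Option C: 26 + 14 + 15 + 18 + 23 = 96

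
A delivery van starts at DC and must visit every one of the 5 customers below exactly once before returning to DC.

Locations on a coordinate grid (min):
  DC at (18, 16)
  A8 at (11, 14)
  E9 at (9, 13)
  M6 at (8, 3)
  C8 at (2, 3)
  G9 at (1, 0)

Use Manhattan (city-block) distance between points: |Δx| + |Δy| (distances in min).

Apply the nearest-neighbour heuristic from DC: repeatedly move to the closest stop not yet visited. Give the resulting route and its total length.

From DC: distances to unvisited — A8=9, E9=12, M6=23, C8=29, G9=33. Nearest is A8 (9).
From A8: distances to unvisited — E9=3, M6=14, C8=20, G9=24. Nearest is E9 (3).
From E9: distances to unvisited — M6=11, C8=17, G9=21. Nearest is M6 (11).
From M6: distances to unvisited — C8=6, G9=10. Nearest is C8 (6).
From C8: distances to unvisited — G9=4. Nearest is G9 (4).
Return G9→DC: 33.
Total = 9 + 3 + 11 + 6 + 4 + 33 = 66.

Nearest-neighbour total = 66 min; route DC → A8 → E9 → M6 → C8 → G9 → DC.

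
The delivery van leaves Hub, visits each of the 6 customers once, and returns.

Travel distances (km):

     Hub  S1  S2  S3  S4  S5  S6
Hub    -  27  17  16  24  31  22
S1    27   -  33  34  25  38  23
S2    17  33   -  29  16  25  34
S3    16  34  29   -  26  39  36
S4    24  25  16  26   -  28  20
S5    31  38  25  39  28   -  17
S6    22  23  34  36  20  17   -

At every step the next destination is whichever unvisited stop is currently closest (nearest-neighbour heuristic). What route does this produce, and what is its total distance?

Hub → [S3:16 / S2:17 / S6:22 / S4:24 / S1:27 / S5:31] → S3 (16)
S3 → [S4:26 / S2:29 / S1:34 / S6:36 / S5:39] → S4 (26)
S4 → [S2:16 / S6:20 / S1:25 / S5:28] → S2 (16)
S2 → [S5:25 / S1:33 / S6:34] → S5 (25)
S5 → [S6:17 / S1:38] → S6 (17)
S6 → [S1:23] → S1 (23)
Return S1→Hub: 27.
Total = 16 + 26 + 16 + 25 + 17 + 23 + 27 = 150.

Total distance 150 km via the nearest-neighbour route Hub → S3 → S4 → S2 → S5 → S6 → S1 → Hub.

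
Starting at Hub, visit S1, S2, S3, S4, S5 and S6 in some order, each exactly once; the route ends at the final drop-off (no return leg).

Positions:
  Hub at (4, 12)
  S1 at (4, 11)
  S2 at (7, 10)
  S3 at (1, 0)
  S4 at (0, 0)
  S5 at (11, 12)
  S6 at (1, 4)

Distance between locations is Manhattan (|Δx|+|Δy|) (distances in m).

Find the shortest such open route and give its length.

Minimum one-way distance = 32 m.

There are 6! = 720 possible orderings.
Hub→S1→S2→S3→S4→S5→S6: 1+4+16+1+23+18 = 63
Hub→S1→S2→S3→S4→S6→S5: 1+4+16+1+5+18 = 45
Hub→S1→S2→S3→S5→S4→S6: 1+4+16+22+23+5 = 71
Hub→S1→S2→S3→S5→S6→S4: 1+4+16+22+18+5 = 66
Hub→S1→S2→S3→S6→S4→S5: 1+4+16+4+5+23 = 53
Hub→S1→S2→S3→S6→S5→S4: 1+4+16+4+18+23 = 66
Hub→S1→S2→S4→S3→S5→S6: 1+4+17+1+22+18 = 63
Hub→S1→S2→S4→S3→S6→S5: 1+4+17+1+4+18 = 45
… (712 more)
Hub→S1→S5→S2→S6→S3→S4: 1+8+6+12+4+1 = 32  ← best
The minimum is 32.
One shortest path: Hub → S1 → S5 → S2 → S6 → S3 → S4.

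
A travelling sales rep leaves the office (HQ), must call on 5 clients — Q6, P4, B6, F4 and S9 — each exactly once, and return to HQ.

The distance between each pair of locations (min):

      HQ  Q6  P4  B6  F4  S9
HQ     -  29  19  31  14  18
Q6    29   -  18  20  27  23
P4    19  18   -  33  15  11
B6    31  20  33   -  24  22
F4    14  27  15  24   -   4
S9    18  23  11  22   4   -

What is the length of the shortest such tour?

Shortest round trip = 97 min.

There are 60 distinct closed tours to check (reversals are equivalent).
HQ - Q6 - P4 - B6 - F4 - S9 - HQ: 29+18+33+24+4+18 = 126
HQ - Q6 - P4 - B6 - S9 - F4 - HQ: 29+18+33+22+4+14 = 120
HQ - Q6 - P4 - F4 - B6 - S9 - HQ: 29+18+15+24+22+18 = 126
HQ - Q6 - P4 - F4 - S9 - B6 - HQ: 29+18+15+4+22+31 = 119
HQ - Q6 - P4 - S9 - B6 - F4 - HQ: 29+18+11+22+24+14 = 118
HQ - Q6 - P4 - S9 - F4 - B6 - HQ: 29+18+11+4+24+31 = 117
HQ - Q6 - B6 - P4 - F4 - S9 - HQ: 29+20+33+15+4+18 = 119
HQ - Q6 - B6 - P4 - S9 - F4 - HQ: 29+20+33+11+4+14 = 111
HQ - Q6 - B6 - F4 - P4 - S9 - HQ: 29+20+24+15+11+18 = 117
HQ - Q6 - B6 - F4 - S9 - P4 - HQ: 29+20+24+4+11+19 = 107
HQ - Q6 - B6 - S9 - P4 - F4 - HQ: 29+20+22+11+15+14 = 111
HQ - Q6 - B6 - S9 - F4 - P4 - HQ: 29+20+22+4+15+19 = 109
HQ - Q6 - F4 - P4 - B6 - S9 - HQ: 29+27+15+33+22+18 = 144
HQ - Q6 - F4 - P4 - S9 - B6 - HQ: 29+27+15+11+22+31 = 135
… (46 more)
HQ - P4 - Q6 - B6 - S9 - F4 - HQ: 19+18+20+22+4+14 = 97  ← best
The minimum is 97.
One optimal route: HQ → P4 → Q6 → B6 → S9 → F4 → HQ (or its reverse).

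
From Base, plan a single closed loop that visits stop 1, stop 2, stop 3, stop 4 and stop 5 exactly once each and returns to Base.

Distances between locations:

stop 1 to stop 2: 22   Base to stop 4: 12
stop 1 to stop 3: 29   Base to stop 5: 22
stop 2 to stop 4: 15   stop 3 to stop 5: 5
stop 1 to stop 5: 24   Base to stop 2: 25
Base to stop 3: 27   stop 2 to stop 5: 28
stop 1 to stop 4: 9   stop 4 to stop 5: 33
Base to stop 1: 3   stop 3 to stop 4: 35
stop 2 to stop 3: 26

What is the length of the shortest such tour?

With 5 stops there are 5!/2 = 60 distinct round trips (a route and its reverse cost the same).
Base - stop 1 - stop 2 - stop 3 - stop 4 - stop 5 - Base: 3+22+26+35+33+22 = 141
Base - stop 1 - stop 2 - stop 3 - stop 5 - stop 4 - Base: 3+22+26+5+33+12 = 101
Base - stop 1 - stop 2 - stop 4 - stop 3 - stop 5 - Base: 3+22+15+35+5+22 = 102
Base - stop 1 - stop 2 - stop 4 - stop 5 - stop 3 - Base: 3+22+15+33+5+27 = 105
Base - stop 1 - stop 2 - stop 5 - stop 3 - stop 4 - Base: 3+22+28+5+35+12 = 105
Base - stop 1 - stop 2 - stop 5 - stop 4 - stop 3 - Base: 3+22+28+33+35+27 = 148
Base - stop 1 - stop 3 - stop 2 - stop 4 - stop 5 - Base: 3+29+26+15+33+22 = 128
Base - stop 1 - stop 3 - stop 2 - stop 5 - stop 4 - Base: 3+29+26+28+33+12 = 131
Base - stop 1 - stop 3 - stop 4 - stop 2 - stop 5 - Base: 3+29+35+15+28+22 = 132
Base - stop 1 - stop 3 - stop 4 - stop 5 - stop 2 - Base: 3+29+35+33+28+25 = 153
Base - stop 1 - stop 3 - stop 5 - stop 2 - stop 4 - Base: 3+29+5+28+15+12 = 92
Base - stop 1 - stop 3 - stop 5 - stop 4 - stop 2 - Base: 3+29+5+33+15+25 = 110
Base - stop 1 - stop 4 - stop 2 - stop 3 - stop 5 - Base: 3+9+15+26+5+22 = 80
Base - stop 1 - stop 4 - stop 2 - stop 5 - stop 3 - Base: 3+9+15+28+5+27 = 87
… (46 more)
The minimum is 80.
One optimal route: Base → stop 1 → stop 4 → stop 2 → stop 3 → stop 5 → Base (or its reverse).

Shortest round trip = 80.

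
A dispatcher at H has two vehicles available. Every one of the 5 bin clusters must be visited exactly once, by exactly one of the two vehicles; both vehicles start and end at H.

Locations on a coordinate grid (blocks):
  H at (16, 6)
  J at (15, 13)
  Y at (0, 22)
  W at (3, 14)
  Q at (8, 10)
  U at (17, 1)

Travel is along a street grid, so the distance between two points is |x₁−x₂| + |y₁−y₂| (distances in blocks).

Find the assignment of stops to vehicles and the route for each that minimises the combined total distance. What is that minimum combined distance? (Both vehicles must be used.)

Minimum combined distance: 76 blocks.

Check every non-empty split of the stops between the two vehicles; for each half take its own optimal tour:
  {J} + {Y, W, Q, U}: 16 + 76 = 92
  {Y} + {J, W, Q, U}: 64 + 54 = 118
  {J, Y} + {W, Q, U}: 64 + 54 = 118
  {W} + {J, Y, Q, U}: 42 + 76 = 118
  {J, W} + {Y, Q, U}: 42 + 76 = 118
  {Y, W} + {J, Q, U}: 64 + 42 = 106
  … (15 splits in total)
  {J, Y, W, Q} + {U}: 64 + 12 = 76  ← best
Best: vehicle 1 H → J → Y → W → Q → H = 64; vehicle 2 H → U → H = 12; combined 76.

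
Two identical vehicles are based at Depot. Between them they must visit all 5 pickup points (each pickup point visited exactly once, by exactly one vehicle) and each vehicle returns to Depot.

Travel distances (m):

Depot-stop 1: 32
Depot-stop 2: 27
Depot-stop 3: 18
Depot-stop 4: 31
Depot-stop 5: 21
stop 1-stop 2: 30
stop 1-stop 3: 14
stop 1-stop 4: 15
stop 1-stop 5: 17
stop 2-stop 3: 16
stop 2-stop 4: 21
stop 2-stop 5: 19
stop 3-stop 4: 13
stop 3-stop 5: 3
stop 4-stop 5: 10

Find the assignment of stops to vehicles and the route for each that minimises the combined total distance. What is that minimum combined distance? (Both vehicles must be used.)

Check every non-empty split of the stops between the two vehicles; for each half take its own optimal tour:
  {stop 1} + {stop 2, stop 3, stop 4, stop 5}: 64 + 79 = 143
  {stop 2} + {stop 1, stop 3, stop 4, stop 5}: 54 + 78 = 132
  {stop 1, stop 2} + {stop 3, stop 4, stop 5}: 89 + 62 = 151
  {stop 3} + {stop 1, stop 2, stop 4, stop 5}: 36 + 101 = 137
  {stop 1, stop 3} + {stop 2, stop 4, stop 5}: 64 + 79 = 143
  {stop 2, stop 3} + {stop 1, stop 4, stop 5}: 61 + 78 = 139
  … (15 splits in total)
Best: vehicle 1 Depot → stop 2 → Depot = 54; vehicle 2 Depot → stop 1 → stop 4 → stop 5 → stop 3 → Depot = 78; combined 132.

Minimum combined distance: 132 m.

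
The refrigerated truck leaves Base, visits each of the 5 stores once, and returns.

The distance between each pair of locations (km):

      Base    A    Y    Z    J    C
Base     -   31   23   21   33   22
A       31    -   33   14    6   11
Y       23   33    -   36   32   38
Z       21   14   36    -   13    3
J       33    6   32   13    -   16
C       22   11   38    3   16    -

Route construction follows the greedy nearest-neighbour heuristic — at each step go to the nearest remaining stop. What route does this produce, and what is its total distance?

Nearest-neighbour total = 96 km; route Base → Z → C → A → J → Y → Base.

From Base: distances to unvisited — Z=21, C=22, Y=23, A=31, J=33. Nearest is Z (21).
From Z: distances to unvisited — C=3, J=13, A=14, Y=36. Nearest is C (3).
From C: distances to unvisited — A=11, J=16, Y=38. Nearest is A (11).
From A: distances to unvisited — J=6, Y=33. Nearest is J (6).
From J: distances to unvisited — Y=32. Nearest is Y (32).
Return Y→Base: 23.
Total = 21 + 3 + 11 + 6 + 32 + 23 = 96.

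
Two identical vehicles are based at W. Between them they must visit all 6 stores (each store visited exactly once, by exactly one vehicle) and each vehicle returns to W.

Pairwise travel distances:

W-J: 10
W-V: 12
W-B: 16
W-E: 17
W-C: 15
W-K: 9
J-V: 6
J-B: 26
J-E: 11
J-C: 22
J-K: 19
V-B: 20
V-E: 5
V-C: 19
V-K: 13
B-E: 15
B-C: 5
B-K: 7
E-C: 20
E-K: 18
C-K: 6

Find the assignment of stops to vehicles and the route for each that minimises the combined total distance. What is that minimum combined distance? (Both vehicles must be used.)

72 — the smallest possible combined total.

Try each way of splitting the stops between the two vehicles (each non-empty) and, for each split, find the best tour for each vehicle:
  {J} + {V, B, E, C, K}: 20 + 52 = 72
  {V} + {J, B, E, C, K}: 24 + 56 = 80
  {J, V} + {B, E, C, K}: 28 + 52 = 80
  {B} + {J, V, E, C, K}: 32 + 56 = 88
  {J, B} + {V, E, C, K}: 52 + 52 = 104
  {V, B} + {J, E, C, K}: 48 + 56 = 104
  … (31 splits in total)
Best: vehicle 1 W → J → W = 20; vehicle 2 W → V → E → B → C → K → W = 52; combined 72.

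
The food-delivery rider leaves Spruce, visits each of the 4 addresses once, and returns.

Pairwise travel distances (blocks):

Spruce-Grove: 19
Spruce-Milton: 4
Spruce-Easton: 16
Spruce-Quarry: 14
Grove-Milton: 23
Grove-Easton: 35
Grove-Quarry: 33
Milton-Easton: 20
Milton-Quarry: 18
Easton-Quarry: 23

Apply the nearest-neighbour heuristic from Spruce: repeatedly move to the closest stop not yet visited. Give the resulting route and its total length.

At Spruce the remaining stops are Milton 4, Quarry 14, Easton 16, Grove 19; go to Milton.
At Milton the remaining stops are Quarry 18, Easton 20, Grove 23; go to Quarry.
At Quarry the remaining stops are Easton 23, Grove 33; go to Easton.
At Easton the remaining stops are Grove 35; go to Grove.
Return Grove→Spruce: 19.
Total = 4 + 18 + 23 + 35 + 19 = 99.

Total distance 99 blocks via the nearest-neighbour route Spruce → Milton → Quarry → Easton → Grove → Spruce.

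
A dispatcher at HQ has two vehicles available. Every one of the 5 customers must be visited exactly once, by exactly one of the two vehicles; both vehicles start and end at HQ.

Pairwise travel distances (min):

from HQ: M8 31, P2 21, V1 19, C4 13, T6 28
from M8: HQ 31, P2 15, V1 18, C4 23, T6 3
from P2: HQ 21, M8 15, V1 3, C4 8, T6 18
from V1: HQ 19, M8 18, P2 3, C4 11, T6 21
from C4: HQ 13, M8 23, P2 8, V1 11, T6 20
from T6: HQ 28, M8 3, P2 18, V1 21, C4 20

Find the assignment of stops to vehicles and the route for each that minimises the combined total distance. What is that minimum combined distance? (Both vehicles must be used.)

94 min — the smallest possible combined total.

Check every non-empty split of the stops between the two vehicles; for each half take its own optimal tour:
  {M8} + {P2, V1, C4, T6}: 62 + 73 = 135
  {P2} + {M8, V1, C4, T6}: 42 + 73 = 115
  {M8, P2} + {V1, C4, T6}: 67 + 73 = 140
  {V1} + {M8, P2, C4, T6}: 38 + 67 = 105
  {M8, V1} + {P2, C4, T6}: 68 + 67 = 135
  {P2, V1} + {M8, C4, T6}: 43 + 67 = 110
  … (15 splits in total)
  {C4} + {M8, P2, V1, T6}: 26 + 68 = 94  ← best
Best: vehicle 1 HQ → C4 → HQ = 26; vehicle 2 HQ → V1 → P2 → M8 → T6 → HQ = 68; combined 94.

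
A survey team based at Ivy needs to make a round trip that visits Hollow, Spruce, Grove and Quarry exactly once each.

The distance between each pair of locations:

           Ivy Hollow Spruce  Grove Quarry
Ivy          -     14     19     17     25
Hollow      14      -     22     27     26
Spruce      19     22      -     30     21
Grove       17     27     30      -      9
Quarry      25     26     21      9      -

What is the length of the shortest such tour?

83 — the shortest possible round trip.

With 4 stops there are 4!/2 = 12 distinct round trips (a route and its reverse cost the same).
Ivy-Hollow-Spruce-Grove-Quarry-Ivy: 14+22+30+9+25 = 100
Ivy-Hollow-Spruce-Quarry-Grove-Ivy: 14+22+21+9+17 = 83
Ivy-Hollow-Grove-Spruce-Quarry-Ivy: 14+27+30+21+25 = 117
Ivy-Hollow-Grove-Quarry-Spruce-Ivy: 14+27+9+21+19 = 90
Ivy-Hollow-Quarry-Spruce-Grove-Ivy: 14+26+21+30+17 = 108
Ivy-Hollow-Quarry-Grove-Spruce-Ivy: 14+26+9+30+19 = 98
Ivy-Spruce-Hollow-Grove-Quarry-Ivy: 19+22+27+9+25 = 102
Ivy-Spruce-Hollow-Quarry-Grove-Ivy: 19+22+26+9+17 = 93
Ivy-Spruce-Grove-Hollow-Quarry-Ivy: 19+30+27+26+25 = 127
Ivy-Spruce-Quarry-Hollow-Grove-Ivy: 19+21+26+27+17 = 110
Ivy-Grove-Hollow-Spruce-Quarry-Ivy: 17+27+22+21+25 = 112
Ivy-Grove-Spruce-Hollow-Quarry-Ivy: 17+30+22+26+25 = 120
The minimum is 83.
One optimal route: Ivy → Hollow → Spruce → Quarry → Grove → Ivy (or its reverse).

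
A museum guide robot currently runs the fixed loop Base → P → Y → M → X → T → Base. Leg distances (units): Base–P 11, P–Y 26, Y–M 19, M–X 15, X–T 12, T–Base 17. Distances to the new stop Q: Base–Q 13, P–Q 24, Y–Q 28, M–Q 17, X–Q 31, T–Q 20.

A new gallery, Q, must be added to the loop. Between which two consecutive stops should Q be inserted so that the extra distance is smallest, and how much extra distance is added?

Insertion cost between consecutive stops i–j is d(i,Q) + d(Q,j) − d(i,j):
  between Base and P: 13 + 24 − 11 = 26
  between P and Y: 24 + 28 − 26 = 26
  between Y and M: 28 + 17 − 19 = 26
  between M and X: 17 + 31 − 15 = 33
  between X and T: 31 + 20 − 12 = 39
  between T and Base: 20 + 13 − 17 = 16
Cheapest insertion is between T and Base, adding 16.
New total = 100 + 16 = 116.

+16 — insert Q between T and Base.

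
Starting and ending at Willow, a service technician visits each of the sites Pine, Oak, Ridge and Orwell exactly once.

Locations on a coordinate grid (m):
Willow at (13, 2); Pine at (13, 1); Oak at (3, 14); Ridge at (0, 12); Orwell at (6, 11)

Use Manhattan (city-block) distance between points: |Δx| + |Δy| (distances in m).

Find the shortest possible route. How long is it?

52 m — the shortest possible round trip.

With 4 stops there are 4!/2 = 12 distinct round trips (a route and its reverse cost the same).
Willow - Pine - Oak - Ridge - Orwell - Willow: 1+23+5+7+16 = 52
Willow - Pine - Oak - Orwell - Ridge - Willow: 1+23+6+7+23 = 60
Willow - Pine - Ridge - Oak - Orwell - Willow: 1+24+5+6+16 = 52
Willow - Pine - Ridge - Orwell - Oak - Willow: 1+24+7+6+22 = 60
Willow - Pine - Orwell - Oak - Ridge - Willow: 1+17+6+5+23 = 52
Willow - Pine - Orwell - Ridge - Oak - Willow: 1+17+7+5+22 = 52
Willow - Oak - Pine - Ridge - Orwell - Willow: 22+23+24+7+16 = 92
Willow - Oak - Pine - Orwell - Ridge - Willow: 22+23+17+7+23 = 92
Willow - Oak - Ridge - Pine - Orwell - Willow: 22+5+24+17+16 = 84
Willow - Oak - Orwell - Pine - Ridge - Willow: 22+6+17+24+23 = 92
Willow - Ridge - Pine - Oak - Orwell - Willow: 23+24+23+6+16 = 92
Willow - Ridge - Oak - Pine - Orwell - Willow: 23+5+23+17+16 = 84
The minimum is 52.
One optimal route: Willow → Pine → Oak → Ridge → Orwell → Willow (or its reverse).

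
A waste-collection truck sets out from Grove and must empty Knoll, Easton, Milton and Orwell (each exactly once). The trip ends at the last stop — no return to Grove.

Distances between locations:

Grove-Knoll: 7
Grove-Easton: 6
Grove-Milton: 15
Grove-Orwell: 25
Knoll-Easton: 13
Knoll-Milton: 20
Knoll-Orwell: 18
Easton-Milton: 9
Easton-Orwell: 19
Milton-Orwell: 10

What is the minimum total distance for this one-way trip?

Minimum one-way distance = 39.

There are 4! = 24 possible orderings.
Grove - Knoll - Easton - Milton - Orwell: 7+13+9+10 = 39
Grove - Knoll - Easton - Orwell - Milton: 7+13+19+10 = 49
Grove - Knoll - Milton - Easton - Orwell: 7+20+9+19 = 55
Grove - Knoll - Milton - Orwell - Easton: 7+20+10+19 = 56
Grove - Knoll - Orwell - Easton - Milton: 7+18+19+9 = 53
Grove - Knoll - Orwell - Milton - Easton: 7+18+10+9 = 44
Grove - Easton - Knoll - Milton - Orwell: 6+13+20+10 = 49
Grove - Easton - Knoll - Orwell - Milton: 6+13+18+10 = 47
Grove - Easton - Milton - Knoll - Orwell: 6+9+20+18 = 53
Grove - Easton - Milton - Orwell - Knoll: 6+9+10+18 = 43
Grove - Easton - Orwell - Knoll - Milton: 6+19+18+20 = 63
Grove - Easton - Orwell - Milton - Knoll: 6+19+10+20 = 55
Grove - Milton - Knoll - Easton - Orwell: 15+20+13+19 = 67
Grove - Milton - Knoll - Orwell - Easton: 15+20+18+19 = 72
… (10 more)
The minimum is 39.
One shortest path: Grove → Knoll → Easton → Milton → Orwell.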